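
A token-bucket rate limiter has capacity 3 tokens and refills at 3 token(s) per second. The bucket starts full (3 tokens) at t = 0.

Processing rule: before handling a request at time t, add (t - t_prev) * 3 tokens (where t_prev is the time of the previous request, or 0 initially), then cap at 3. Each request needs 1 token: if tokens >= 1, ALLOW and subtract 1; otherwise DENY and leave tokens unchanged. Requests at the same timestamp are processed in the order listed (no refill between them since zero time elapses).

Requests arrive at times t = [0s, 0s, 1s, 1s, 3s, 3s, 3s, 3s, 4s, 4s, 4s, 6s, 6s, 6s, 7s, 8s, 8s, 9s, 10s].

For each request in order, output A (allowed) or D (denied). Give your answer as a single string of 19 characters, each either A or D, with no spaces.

Simulating step by step:
  req#1 t=0s: ALLOW
  req#2 t=0s: ALLOW
  req#3 t=1s: ALLOW
  req#4 t=1s: ALLOW
  req#5 t=3s: ALLOW
  req#6 t=3s: ALLOW
  req#7 t=3s: ALLOW
  req#8 t=3s: DENY
  req#9 t=4s: ALLOW
  req#10 t=4s: ALLOW
  req#11 t=4s: ALLOW
  req#12 t=6s: ALLOW
  req#13 t=6s: ALLOW
  req#14 t=6s: ALLOW
  req#15 t=7s: ALLOW
  req#16 t=8s: ALLOW
  req#17 t=8s: ALLOW
  req#18 t=9s: ALLOW
  req#19 t=10s: ALLOW

Answer: AAAAAAADAAAAAAAAAAA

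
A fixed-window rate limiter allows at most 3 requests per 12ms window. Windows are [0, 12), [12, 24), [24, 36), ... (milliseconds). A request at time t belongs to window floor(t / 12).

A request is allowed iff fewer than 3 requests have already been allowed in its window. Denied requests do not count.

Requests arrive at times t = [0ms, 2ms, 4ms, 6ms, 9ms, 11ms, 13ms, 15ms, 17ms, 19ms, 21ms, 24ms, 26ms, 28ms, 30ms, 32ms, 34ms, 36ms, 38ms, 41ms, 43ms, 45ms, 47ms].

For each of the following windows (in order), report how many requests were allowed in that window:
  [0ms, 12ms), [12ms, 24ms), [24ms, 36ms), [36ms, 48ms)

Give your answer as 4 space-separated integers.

Processing requests:
  req#1 t=0ms (window 0): ALLOW
  req#2 t=2ms (window 0): ALLOW
  req#3 t=4ms (window 0): ALLOW
  req#4 t=6ms (window 0): DENY
  req#5 t=9ms (window 0): DENY
  req#6 t=11ms (window 0): DENY
  req#7 t=13ms (window 1): ALLOW
  req#8 t=15ms (window 1): ALLOW
  req#9 t=17ms (window 1): ALLOW
  req#10 t=19ms (window 1): DENY
  req#11 t=21ms (window 1): DENY
  req#12 t=24ms (window 2): ALLOW
  req#13 t=26ms (window 2): ALLOW
  req#14 t=28ms (window 2): ALLOW
  req#15 t=30ms (window 2): DENY
  req#16 t=32ms (window 2): DENY
  req#17 t=34ms (window 2): DENY
  req#18 t=36ms (window 3): ALLOW
  req#19 t=38ms (window 3): ALLOW
  req#20 t=41ms (window 3): ALLOW
  req#21 t=43ms (window 3): DENY
  req#22 t=45ms (window 3): DENY
  req#23 t=47ms (window 3): DENY

Allowed counts by window: 3 3 3 3

Answer: 3 3 3 3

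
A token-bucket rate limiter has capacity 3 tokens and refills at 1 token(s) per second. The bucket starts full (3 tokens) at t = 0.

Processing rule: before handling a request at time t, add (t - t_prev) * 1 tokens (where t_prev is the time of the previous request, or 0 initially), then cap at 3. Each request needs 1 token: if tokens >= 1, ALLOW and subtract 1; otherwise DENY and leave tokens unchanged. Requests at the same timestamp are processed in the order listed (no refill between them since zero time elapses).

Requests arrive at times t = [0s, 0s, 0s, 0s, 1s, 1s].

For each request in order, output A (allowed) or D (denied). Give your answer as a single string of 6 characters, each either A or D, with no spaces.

Simulating step by step:
  req#1 t=0s: ALLOW
  req#2 t=0s: ALLOW
  req#3 t=0s: ALLOW
  req#4 t=0s: DENY
  req#5 t=1s: ALLOW
  req#6 t=1s: DENY

Answer: AAADAD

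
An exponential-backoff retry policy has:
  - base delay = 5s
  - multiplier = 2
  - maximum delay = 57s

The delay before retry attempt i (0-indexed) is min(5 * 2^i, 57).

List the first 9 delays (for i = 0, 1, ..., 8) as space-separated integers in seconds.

Computing each delay:
  i=0: min(5*2^0, 57) = 5
  i=1: min(5*2^1, 57) = 10
  i=2: min(5*2^2, 57) = 20
  i=3: min(5*2^3, 57) = 40
  i=4: min(5*2^4, 57) = 57
  i=5: min(5*2^5, 57) = 57
  i=6: min(5*2^6, 57) = 57
  i=7: min(5*2^7, 57) = 57
  i=8: min(5*2^8, 57) = 57

Answer: 5 10 20 40 57 57 57 57 57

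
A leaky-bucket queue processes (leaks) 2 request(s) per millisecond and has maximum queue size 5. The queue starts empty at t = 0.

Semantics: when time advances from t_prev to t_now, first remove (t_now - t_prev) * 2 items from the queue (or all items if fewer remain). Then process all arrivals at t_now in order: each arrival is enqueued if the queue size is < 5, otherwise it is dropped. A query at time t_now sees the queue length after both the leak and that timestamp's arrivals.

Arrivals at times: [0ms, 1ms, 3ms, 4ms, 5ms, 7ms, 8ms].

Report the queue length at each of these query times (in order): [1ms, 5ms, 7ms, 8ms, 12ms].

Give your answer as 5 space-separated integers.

Queue lengths at query times:
  query t=1ms: backlog = 1
  query t=5ms: backlog = 1
  query t=7ms: backlog = 1
  query t=8ms: backlog = 1
  query t=12ms: backlog = 0

Answer: 1 1 1 1 0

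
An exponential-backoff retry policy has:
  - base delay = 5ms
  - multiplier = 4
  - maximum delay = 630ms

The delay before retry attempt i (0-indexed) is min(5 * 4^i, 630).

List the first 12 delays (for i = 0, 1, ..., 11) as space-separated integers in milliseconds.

Answer: 5 20 80 320 630 630 630 630 630 630 630 630

Derivation:
Computing each delay:
  i=0: min(5*4^0, 630) = 5
  i=1: min(5*4^1, 630) = 20
  i=2: min(5*4^2, 630) = 80
  i=3: min(5*4^3, 630) = 320
  i=4: min(5*4^4, 630) = 630
  i=5: min(5*4^5, 630) = 630
  i=6: min(5*4^6, 630) = 630
  i=7: min(5*4^7, 630) = 630
  i=8: min(5*4^8, 630) = 630
  i=9: min(5*4^9, 630) = 630
  i=10: min(5*4^10, 630) = 630
  i=11: min(5*4^11, 630) = 630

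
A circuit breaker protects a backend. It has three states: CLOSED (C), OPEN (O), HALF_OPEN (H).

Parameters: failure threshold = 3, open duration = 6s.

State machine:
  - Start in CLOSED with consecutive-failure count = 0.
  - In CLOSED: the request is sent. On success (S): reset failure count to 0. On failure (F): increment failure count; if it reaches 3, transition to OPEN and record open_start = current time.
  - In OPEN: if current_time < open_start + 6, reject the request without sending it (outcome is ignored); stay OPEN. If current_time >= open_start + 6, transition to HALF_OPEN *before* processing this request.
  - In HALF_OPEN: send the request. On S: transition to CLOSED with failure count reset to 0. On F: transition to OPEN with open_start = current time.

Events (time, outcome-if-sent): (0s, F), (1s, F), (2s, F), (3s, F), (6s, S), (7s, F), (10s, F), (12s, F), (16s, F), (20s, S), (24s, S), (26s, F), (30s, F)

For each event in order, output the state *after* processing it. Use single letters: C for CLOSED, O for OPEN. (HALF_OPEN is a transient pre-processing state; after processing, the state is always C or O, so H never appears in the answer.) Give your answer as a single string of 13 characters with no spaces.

State after each event:
  event#1 t=0s outcome=F: state=CLOSED
  event#2 t=1s outcome=F: state=CLOSED
  event#3 t=2s outcome=F: state=OPEN
  event#4 t=3s outcome=F: state=OPEN
  event#5 t=6s outcome=S: state=OPEN
  event#6 t=7s outcome=F: state=OPEN
  event#7 t=10s outcome=F: state=OPEN
  event#8 t=12s outcome=F: state=OPEN
  event#9 t=16s outcome=F: state=OPEN
  event#10 t=20s outcome=S: state=OPEN
  event#11 t=24s outcome=S: state=CLOSED
  event#12 t=26s outcome=F: state=CLOSED
  event#13 t=30s outcome=F: state=CLOSED

Answer: CCOOOOOOOOCCC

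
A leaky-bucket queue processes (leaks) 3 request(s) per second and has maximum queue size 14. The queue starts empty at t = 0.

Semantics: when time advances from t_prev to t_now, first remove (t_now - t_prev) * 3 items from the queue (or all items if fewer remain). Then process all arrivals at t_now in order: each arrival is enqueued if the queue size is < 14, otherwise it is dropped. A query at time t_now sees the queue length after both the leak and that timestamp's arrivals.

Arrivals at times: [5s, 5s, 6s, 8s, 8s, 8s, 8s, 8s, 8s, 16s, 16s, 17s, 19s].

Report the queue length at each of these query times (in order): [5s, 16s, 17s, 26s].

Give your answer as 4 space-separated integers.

Queue lengths at query times:
  query t=5s: backlog = 2
  query t=16s: backlog = 2
  query t=17s: backlog = 1
  query t=26s: backlog = 0

Answer: 2 2 1 0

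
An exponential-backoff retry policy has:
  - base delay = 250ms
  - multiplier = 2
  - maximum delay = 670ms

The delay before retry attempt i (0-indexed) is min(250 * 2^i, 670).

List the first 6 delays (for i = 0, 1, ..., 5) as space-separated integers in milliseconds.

Computing each delay:
  i=0: min(250*2^0, 670) = 250
  i=1: min(250*2^1, 670) = 500
  i=2: min(250*2^2, 670) = 670
  i=3: min(250*2^3, 670) = 670
  i=4: min(250*2^4, 670) = 670
  i=5: min(250*2^5, 670) = 670

Answer: 250 500 670 670 670 670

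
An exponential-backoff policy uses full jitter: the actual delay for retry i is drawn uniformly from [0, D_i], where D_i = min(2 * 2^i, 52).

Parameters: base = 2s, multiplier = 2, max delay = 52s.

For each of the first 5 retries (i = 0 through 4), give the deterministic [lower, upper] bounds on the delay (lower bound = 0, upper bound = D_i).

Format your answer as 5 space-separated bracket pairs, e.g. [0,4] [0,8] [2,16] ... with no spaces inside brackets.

Answer: [0,2] [0,4] [0,8] [0,16] [0,32]

Derivation:
Computing bounds per retry:
  i=0: D_i=min(2*2^0,52)=2, bounds=[0,2]
  i=1: D_i=min(2*2^1,52)=4, bounds=[0,4]
  i=2: D_i=min(2*2^2,52)=8, bounds=[0,8]
  i=3: D_i=min(2*2^3,52)=16, bounds=[0,16]
  i=4: D_i=min(2*2^4,52)=32, bounds=[0,32]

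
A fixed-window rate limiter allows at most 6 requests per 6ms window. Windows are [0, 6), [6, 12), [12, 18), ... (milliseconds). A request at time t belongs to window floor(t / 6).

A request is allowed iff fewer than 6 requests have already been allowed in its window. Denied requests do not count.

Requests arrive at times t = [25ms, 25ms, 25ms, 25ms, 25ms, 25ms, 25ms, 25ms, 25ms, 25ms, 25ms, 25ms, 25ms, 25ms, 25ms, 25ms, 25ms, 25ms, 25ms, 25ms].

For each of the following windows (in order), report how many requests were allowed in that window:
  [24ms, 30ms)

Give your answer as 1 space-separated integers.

Processing requests:
  req#1 t=25ms (window 4): ALLOW
  req#2 t=25ms (window 4): ALLOW
  req#3 t=25ms (window 4): ALLOW
  req#4 t=25ms (window 4): ALLOW
  req#5 t=25ms (window 4): ALLOW
  req#6 t=25ms (window 4): ALLOW
  req#7 t=25ms (window 4): DENY
  req#8 t=25ms (window 4): DENY
  req#9 t=25ms (window 4): DENY
  req#10 t=25ms (window 4): DENY
  req#11 t=25ms (window 4): DENY
  req#12 t=25ms (window 4): DENY
  req#13 t=25ms (window 4): DENY
  req#14 t=25ms (window 4): DENY
  req#15 t=25ms (window 4): DENY
  req#16 t=25ms (window 4): DENY
  req#17 t=25ms (window 4): DENY
  req#18 t=25ms (window 4): DENY
  req#19 t=25ms (window 4): DENY
  req#20 t=25ms (window 4): DENY

Allowed counts by window: 6

Answer: 6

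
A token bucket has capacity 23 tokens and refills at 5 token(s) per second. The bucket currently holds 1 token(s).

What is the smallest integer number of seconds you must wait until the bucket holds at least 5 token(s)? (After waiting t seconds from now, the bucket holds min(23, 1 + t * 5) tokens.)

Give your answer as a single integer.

Answer: 1

Derivation:
Need 1 + t * 5 >= 5, so t >= 4/5.
Smallest integer t = ceil(4/5) = 1.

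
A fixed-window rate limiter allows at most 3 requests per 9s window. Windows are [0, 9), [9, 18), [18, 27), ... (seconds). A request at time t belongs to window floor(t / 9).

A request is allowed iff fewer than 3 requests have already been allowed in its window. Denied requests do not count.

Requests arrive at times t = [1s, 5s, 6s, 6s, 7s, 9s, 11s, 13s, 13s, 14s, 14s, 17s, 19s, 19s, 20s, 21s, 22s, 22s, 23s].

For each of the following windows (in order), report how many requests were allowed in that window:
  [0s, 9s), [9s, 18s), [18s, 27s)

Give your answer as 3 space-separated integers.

Processing requests:
  req#1 t=1s (window 0): ALLOW
  req#2 t=5s (window 0): ALLOW
  req#3 t=6s (window 0): ALLOW
  req#4 t=6s (window 0): DENY
  req#5 t=7s (window 0): DENY
  req#6 t=9s (window 1): ALLOW
  req#7 t=11s (window 1): ALLOW
  req#8 t=13s (window 1): ALLOW
  req#9 t=13s (window 1): DENY
  req#10 t=14s (window 1): DENY
  req#11 t=14s (window 1): DENY
  req#12 t=17s (window 1): DENY
  req#13 t=19s (window 2): ALLOW
  req#14 t=19s (window 2): ALLOW
  req#15 t=20s (window 2): ALLOW
  req#16 t=21s (window 2): DENY
  req#17 t=22s (window 2): DENY
  req#18 t=22s (window 2): DENY
  req#19 t=23s (window 2): DENY

Allowed counts by window: 3 3 3

Answer: 3 3 3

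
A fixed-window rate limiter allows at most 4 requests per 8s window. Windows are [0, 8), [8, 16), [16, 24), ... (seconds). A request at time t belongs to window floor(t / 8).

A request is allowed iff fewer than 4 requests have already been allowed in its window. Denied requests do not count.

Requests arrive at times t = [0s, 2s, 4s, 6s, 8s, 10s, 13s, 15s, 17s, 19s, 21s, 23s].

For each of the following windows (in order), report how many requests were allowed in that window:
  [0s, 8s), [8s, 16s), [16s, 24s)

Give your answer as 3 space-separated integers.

Answer: 4 4 4

Derivation:
Processing requests:
  req#1 t=0s (window 0): ALLOW
  req#2 t=2s (window 0): ALLOW
  req#3 t=4s (window 0): ALLOW
  req#4 t=6s (window 0): ALLOW
  req#5 t=8s (window 1): ALLOW
  req#6 t=10s (window 1): ALLOW
  req#7 t=13s (window 1): ALLOW
  req#8 t=15s (window 1): ALLOW
  req#9 t=17s (window 2): ALLOW
  req#10 t=19s (window 2): ALLOW
  req#11 t=21s (window 2): ALLOW
  req#12 t=23s (window 2): ALLOW

Allowed counts by window: 4 4 4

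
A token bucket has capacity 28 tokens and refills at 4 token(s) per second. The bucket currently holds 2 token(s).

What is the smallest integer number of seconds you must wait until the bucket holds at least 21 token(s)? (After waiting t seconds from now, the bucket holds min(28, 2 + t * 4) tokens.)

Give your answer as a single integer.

Answer: 5

Derivation:
Need 2 + t * 4 >= 21, so t >= 19/4.
Smallest integer t = ceil(19/4) = 5.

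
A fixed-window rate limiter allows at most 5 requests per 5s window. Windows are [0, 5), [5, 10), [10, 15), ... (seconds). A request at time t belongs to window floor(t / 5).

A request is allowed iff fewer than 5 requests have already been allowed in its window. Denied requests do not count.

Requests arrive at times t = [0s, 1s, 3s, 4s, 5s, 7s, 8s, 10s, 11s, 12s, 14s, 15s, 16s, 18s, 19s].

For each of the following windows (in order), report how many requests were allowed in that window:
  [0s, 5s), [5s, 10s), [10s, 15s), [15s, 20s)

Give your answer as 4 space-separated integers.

Processing requests:
  req#1 t=0s (window 0): ALLOW
  req#2 t=1s (window 0): ALLOW
  req#3 t=3s (window 0): ALLOW
  req#4 t=4s (window 0): ALLOW
  req#5 t=5s (window 1): ALLOW
  req#6 t=7s (window 1): ALLOW
  req#7 t=8s (window 1): ALLOW
  req#8 t=10s (window 2): ALLOW
  req#9 t=11s (window 2): ALLOW
  req#10 t=12s (window 2): ALLOW
  req#11 t=14s (window 2): ALLOW
  req#12 t=15s (window 3): ALLOW
  req#13 t=16s (window 3): ALLOW
  req#14 t=18s (window 3): ALLOW
  req#15 t=19s (window 3): ALLOW

Allowed counts by window: 4 3 4 4

Answer: 4 3 4 4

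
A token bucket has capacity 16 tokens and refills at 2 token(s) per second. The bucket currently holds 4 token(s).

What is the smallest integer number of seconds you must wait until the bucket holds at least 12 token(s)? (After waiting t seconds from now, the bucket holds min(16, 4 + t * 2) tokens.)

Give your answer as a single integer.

Need 4 + t * 2 >= 12, so t >= 8/2.
Smallest integer t = ceil(8/2) = 4.

Answer: 4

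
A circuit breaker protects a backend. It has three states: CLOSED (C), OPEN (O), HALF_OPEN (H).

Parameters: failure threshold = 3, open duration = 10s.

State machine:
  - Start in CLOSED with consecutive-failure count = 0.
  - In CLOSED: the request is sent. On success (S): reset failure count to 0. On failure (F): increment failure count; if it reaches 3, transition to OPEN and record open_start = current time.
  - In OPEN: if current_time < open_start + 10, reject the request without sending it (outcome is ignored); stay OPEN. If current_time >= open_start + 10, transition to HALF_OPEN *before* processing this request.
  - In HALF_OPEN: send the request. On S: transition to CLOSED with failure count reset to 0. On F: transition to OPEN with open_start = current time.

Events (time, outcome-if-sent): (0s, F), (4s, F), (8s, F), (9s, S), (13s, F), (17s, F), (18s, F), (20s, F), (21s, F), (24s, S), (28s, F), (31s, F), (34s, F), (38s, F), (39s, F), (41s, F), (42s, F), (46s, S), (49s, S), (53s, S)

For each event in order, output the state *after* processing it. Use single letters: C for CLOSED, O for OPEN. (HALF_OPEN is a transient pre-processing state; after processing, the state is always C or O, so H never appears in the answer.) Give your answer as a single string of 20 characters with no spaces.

Answer: CCOOOOOOOOOOOOOOOOCC

Derivation:
State after each event:
  event#1 t=0s outcome=F: state=CLOSED
  event#2 t=4s outcome=F: state=CLOSED
  event#3 t=8s outcome=F: state=OPEN
  event#4 t=9s outcome=S: state=OPEN
  event#5 t=13s outcome=F: state=OPEN
  event#6 t=17s outcome=F: state=OPEN
  event#7 t=18s outcome=F: state=OPEN
  event#8 t=20s outcome=F: state=OPEN
  event#9 t=21s outcome=F: state=OPEN
  event#10 t=24s outcome=S: state=OPEN
  event#11 t=28s outcome=F: state=OPEN
  event#12 t=31s outcome=F: state=OPEN
  event#13 t=34s outcome=F: state=OPEN
  event#14 t=38s outcome=F: state=OPEN
  event#15 t=39s outcome=F: state=OPEN
  event#16 t=41s outcome=F: state=OPEN
  event#17 t=42s outcome=F: state=OPEN
  event#18 t=46s outcome=S: state=OPEN
  event#19 t=49s outcome=S: state=CLOSED
  event#20 t=53s outcome=S: state=CLOSED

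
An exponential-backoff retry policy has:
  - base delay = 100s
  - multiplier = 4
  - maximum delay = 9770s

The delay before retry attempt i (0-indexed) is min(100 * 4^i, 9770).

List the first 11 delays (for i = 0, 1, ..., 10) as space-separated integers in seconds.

Computing each delay:
  i=0: min(100*4^0, 9770) = 100
  i=1: min(100*4^1, 9770) = 400
  i=2: min(100*4^2, 9770) = 1600
  i=3: min(100*4^3, 9770) = 6400
  i=4: min(100*4^4, 9770) = 9770
  i=5: min(100*4^5, 9770) = 9770
  i=6: min(100*4^6, 9770) = 9770
  i=7: min(100*4^7, 9770) = 9770
  i=8: min(100*4^8, 9770) = 9770
  i=9: min(100*4^9, 9770) = 9770
  i=10: min(100*4^10, 9770) = 9770

Answer: 100 400 1600 6400 9770 9770 9770 9770 9770 9770 9770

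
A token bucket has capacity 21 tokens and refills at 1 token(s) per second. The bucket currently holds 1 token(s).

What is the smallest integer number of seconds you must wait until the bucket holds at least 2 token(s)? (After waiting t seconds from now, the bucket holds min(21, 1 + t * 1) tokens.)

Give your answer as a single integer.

Answer: 1

Derivation:
Need 1 + t * 1 >= 2, so t >= 1/1.
Smallest integer t = ceil(1/1) = 1.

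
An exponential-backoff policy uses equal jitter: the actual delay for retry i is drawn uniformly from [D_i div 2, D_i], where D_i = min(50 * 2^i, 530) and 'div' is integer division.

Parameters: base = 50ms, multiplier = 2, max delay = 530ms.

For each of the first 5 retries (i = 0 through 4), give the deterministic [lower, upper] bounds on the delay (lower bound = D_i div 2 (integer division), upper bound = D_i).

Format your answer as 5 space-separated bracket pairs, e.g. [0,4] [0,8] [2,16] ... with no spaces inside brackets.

Answer: [25,50] [50,100] [100,200] [200,400] [265,530]

Derivation:
Computing bounds per retry:
  i=0: D_i=min(50*2^0,530)=50, bounds=[25,50]
  i=1: D_i=min(50*2^1,530)=100, bounds=[50,100]
  i=2: D_i=min(50*2^2,530)=200, bounds=[100,200]
  i=3: D_i=min(50*2^3,530)=400, bounds=[200,400]
  i=4: D_i=min(50*2^4,530)=530, bounds=[265,530]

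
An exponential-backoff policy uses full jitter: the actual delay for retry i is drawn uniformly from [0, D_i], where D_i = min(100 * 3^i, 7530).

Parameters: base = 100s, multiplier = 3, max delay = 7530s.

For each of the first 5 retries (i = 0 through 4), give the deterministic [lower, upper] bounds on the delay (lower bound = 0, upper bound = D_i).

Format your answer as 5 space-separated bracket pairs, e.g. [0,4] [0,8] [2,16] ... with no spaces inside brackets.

Computing bounds per retry:
  i=0: D_i=min(100*3^0,7530)=100, bounds=[0,100]
  i=1: D_i=min(100*3^1,7530)=300, bounds=[0,300]
  i=2: D_i=min(100*3^2,7530)=900, bounds=[0,900]
  i=3: D_i=min(100*3^3,7530)=2700, bounds=[0,2700]
  i=4: D_i=min(100*3^4,7530)=7530, bounds=[0,7530]

Answer: [0,100] [0,300] [0,900] [0,2700] [0,7530]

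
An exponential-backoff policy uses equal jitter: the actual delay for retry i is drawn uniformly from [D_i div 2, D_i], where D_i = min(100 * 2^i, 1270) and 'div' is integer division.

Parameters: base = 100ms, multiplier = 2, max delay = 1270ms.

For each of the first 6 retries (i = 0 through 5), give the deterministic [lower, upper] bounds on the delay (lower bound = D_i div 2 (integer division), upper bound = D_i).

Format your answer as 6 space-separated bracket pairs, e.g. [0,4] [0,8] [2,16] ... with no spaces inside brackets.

Computing bounds per retry:
  i=0: D_i=min(100*2^0,1270)=100, bounds=[50,100]
  i=1: D_i=min(100*2^1,1270)=200, bounds=[100,200]
  i=2: D_i=min(100*2^2,1270)=400, bounds=[200,400]
  i=3: D_i=min(100*2^3,1270)=800, bounds=[400,800]
  i=4: D_i=min(100*2^4,1270)=1270, bounds=[635,1270]
  i=5: D_i=min(100*2^5,1270)=1270, bounds=[635,1270]

Answer: [50,100] [100,200] [200,400] [400,800] [635,1270] [635,1270]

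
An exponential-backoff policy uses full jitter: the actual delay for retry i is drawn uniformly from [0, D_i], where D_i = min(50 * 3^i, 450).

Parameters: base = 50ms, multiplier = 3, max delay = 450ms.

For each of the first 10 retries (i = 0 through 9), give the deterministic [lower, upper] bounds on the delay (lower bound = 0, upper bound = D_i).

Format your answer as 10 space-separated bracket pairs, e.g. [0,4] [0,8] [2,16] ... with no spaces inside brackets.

Computing bounds per retry:
  i=0: D_i=min(50*3^0,450)=50, bounds=[0,50]
  i=1: D_i=min(50*3^1,450)=150, bounds=[0,150]
  i=2: D_i=min(50*3^2,450)=450, bounds=[0,450]
  i=3: D_i=min(50*3^3,450)=450, bounds=[0,450]
  i=4: D_i=min(50*3^4,450)=450, bounds=[0,450]
  i=5: D_i=min(50*3^5,450)=450, bounds=[0,450]
  i=6: D_i=min(50*3^6,450)=450, bounds=[0,450]
  i=7: D_i=min(50*3^7,450)=450, bounds=[0,450]
  i=8: D_i=min(50*3^8,450)=450, bounds=[0,450]
  i=9: D_i=min(50*3^9,450)=450, bounds=[0,450]

Answer: [0,50] [0,150] [0,450] [0,450] [0,450] [0,450] [0,450] [0,450] [0,450] [0,450]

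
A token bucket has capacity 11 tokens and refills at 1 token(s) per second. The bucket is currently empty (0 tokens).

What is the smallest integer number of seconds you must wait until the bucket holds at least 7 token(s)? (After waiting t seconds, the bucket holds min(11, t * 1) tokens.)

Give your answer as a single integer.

Need t * 1 >= 7, so t >= 7/1.
Smallest integer t = ceil(7/1) = 7.

Answer: 7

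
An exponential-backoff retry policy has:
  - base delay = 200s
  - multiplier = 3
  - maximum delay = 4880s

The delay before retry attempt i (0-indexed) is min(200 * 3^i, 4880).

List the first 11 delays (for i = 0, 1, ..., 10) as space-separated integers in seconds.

Answer: 200 600 1800 4880 4880 4880 4880 4880 4880 4880 4880

Derivation:
Computing each delay:
  i=0: min(200*3^0, 4880) = 200
  i=1: min(200*3^1, 4880) = 600
  i=2: min(200*3^2, 4880) = 1800
  i=3: min(200*3^3, 4880) = 4880
  i=4: min(200*3^4, 4880) = 4880
  i=5: min(200*3^5, 4880) = 4880
  i=6: min(200*3^6, 4880) = 4880
  i=7: min(200*3^7, 4880) = 4880
  i=8: min(200*3^8, 4880) = 4880
  i=9: min(200*3^9, 4880) = 4880
  i=10: min(200*3^10, 4880) = 4880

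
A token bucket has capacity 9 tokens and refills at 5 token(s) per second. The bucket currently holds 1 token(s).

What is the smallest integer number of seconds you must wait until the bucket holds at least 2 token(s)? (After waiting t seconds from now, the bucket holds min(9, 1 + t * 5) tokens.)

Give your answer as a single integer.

Answer: 1

Derivation:
Need 1 + t * 5 >= 2, so t >= 1/5.
Smallest integer t = ceil(1/5) = 1.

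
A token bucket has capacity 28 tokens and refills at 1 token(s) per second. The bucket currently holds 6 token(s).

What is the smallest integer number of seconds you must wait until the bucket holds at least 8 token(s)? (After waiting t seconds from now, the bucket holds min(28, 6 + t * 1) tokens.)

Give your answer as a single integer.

Need 6 + t * 1 >= 8, so t >= 2/1.
Smallest integer t = ceil(2/1) = 2.

Answer: 2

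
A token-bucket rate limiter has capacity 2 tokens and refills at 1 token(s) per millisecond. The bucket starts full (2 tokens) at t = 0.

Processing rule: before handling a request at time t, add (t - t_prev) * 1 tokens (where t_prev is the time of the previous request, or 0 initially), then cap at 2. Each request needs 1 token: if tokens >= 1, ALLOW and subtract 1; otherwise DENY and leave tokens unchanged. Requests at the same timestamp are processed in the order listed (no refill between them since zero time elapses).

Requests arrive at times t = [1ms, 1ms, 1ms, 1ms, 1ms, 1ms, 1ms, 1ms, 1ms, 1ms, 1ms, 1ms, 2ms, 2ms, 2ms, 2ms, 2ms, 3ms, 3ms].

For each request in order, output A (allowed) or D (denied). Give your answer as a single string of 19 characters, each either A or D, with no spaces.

Simulating step by step:
  req#1 t=1ms: ALLOW
  req#2 t=1ms: ALLOW
  req#3 t=1ms: DENY
  req#4 t=1ms: DENY
  req#5 t=1ms: DENY
  req#6 t=1ms: DENY
  req#7 t=1ms: DENY
  req#8 t=1ms: DENY
  req#9 t=1ms: DENY
  req#10 t=1ms: DENY
  req#11 t=1ms: DENY
  req#12 t=1ms: DENY
  req#13 t=2ms: ALLOW
  req#14 t=2ms: DENY
  req#15 t=2ms: DENY
  req#16 t=2ms: DENY
  req#17 t=2ms: DENY
  req#18 t=3ms: ALLOW
  req#19 t=3ms: DENY

Answer: AADDDDDDDDDDADDDDAD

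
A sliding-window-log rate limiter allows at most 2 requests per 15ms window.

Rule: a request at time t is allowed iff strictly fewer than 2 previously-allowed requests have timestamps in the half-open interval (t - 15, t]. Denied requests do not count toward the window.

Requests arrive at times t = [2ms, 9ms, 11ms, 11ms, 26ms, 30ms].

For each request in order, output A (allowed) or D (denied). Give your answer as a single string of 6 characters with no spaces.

Tracking allowed requests in the window:
  req#1 t=2ms: ALLOW
  req#2 t=9ms: ALLOW
  req#3 t=11ms: DENY
  req#4 t=11ms: DENY
  req#5 t=26ms: ALLOW
  req#6 t=30ms: ALLOW

Answer: AADDAA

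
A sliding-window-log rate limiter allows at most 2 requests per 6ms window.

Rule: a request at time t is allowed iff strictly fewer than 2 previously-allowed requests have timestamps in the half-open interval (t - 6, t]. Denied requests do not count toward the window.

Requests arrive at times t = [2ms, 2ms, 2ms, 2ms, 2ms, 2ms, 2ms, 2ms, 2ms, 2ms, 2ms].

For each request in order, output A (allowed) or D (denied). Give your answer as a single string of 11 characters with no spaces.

Answer: AADDDDDDDDD

Derivation:
Tracking allowed requests in the window:
  req#1 t=2ms: ALLOW
  req#2 t=2ms: ALLOW
  req#3 t=2ms: DENY
  req#4 t=2ms: DENY
  req#5 t=2ms: DENY
  req#6 t=2ms: DENY
  req#7 t=2ms: DENY
  req#8 t=2ms: DENY
  req#9 t=2ms: DENY
  req#10 t=2ms: DENY
  req#11 t=2ms: DENY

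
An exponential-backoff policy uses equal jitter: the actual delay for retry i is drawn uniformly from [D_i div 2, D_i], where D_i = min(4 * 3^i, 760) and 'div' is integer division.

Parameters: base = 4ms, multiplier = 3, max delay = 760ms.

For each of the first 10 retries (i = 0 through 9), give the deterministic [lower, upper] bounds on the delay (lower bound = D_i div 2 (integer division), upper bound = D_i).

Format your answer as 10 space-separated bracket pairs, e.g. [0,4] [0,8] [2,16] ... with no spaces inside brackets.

Computing bounds per retry:
  i=0: D_i=min(4*3^0,760)=4, bounds=[2,4]
  i=1: D_i=min(4*3^1,760)=12, bounds=[6,12]
  i=2: D_i=min(4*3^2,760)=36, bounds=[18,36]
  i=3: D_i=min(4*3^3,760)=108, bounds=[54,108]
  i=4: D_i=min(4*3^4,760)=324, bounds=[162,324]
  i=5: D_i=min(4*3^5,760)=760, bounds=[380,760]
  i=6: D_i=min(4*3^6,760)=760, bounds=[380,760]
  i=7: D_i=min(4*3^7,760)=760, bounds=[380,760]
  i=8: D_i=min(4*3^8,760)=760, bounds=[380,760]
  i=9: D_i=min(4*3^9,760)=760, bounds=[380,760]

Answer: [2,4] [6,12] [18,36] [54,108] [162,324] [380,760] [380,760] [380,760] [380,760] [380,760]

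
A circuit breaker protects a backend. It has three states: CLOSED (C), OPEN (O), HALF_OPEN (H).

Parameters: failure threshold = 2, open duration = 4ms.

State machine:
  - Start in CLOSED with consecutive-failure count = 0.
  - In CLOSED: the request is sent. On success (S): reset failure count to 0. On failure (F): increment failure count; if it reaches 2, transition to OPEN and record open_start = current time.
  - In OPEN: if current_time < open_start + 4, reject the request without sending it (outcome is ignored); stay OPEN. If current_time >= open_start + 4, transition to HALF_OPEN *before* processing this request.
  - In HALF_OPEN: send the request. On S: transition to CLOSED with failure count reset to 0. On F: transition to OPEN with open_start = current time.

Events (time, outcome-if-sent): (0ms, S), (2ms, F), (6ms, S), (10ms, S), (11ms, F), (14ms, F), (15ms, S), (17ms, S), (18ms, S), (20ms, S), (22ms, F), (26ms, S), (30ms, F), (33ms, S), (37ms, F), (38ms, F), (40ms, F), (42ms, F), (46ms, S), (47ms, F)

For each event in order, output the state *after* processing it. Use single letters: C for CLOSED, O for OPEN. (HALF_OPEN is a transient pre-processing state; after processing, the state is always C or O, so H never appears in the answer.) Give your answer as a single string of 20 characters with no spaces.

Answer: CCCCCOOOCCCCCCCOOOCC

Derivation:
State after each event:
  event#1 t=0ms outcome=S: state=CLOSED
  event#2 t=2ms outcome=F: state=CLOSED
  event#3 t=6ms outcome=S: state=CLOSED
  event#4 t=10ms outcome=S: state=CLOSED
  event#5 t=11ms outcome=F: state=CLOSED
  event#6 t=14ms outcome=F: state=OPEN
  event#7 t=15ms outcome=S: state=OPEN
  event#8 t=17ms outcome=S: state=OPEN
  event#9 t=18ms outcome=S: state=CLOSED
  event#10 t=20ms outcome=S: state=CLOSED
  event#11 t=22ms outcome=F: state=CLOSED
  event#12 t=26ms outcome=S: state=CLOSED
  event#13 t=30ms outcome=F: state=CLOSED
  event#14 t=33ms outcome=S: state=CLOSED
  event#15 t=37ms outcome=F: state=CLOSED
  event#16 t=38ms outcome=F: state=OPEN
  event#17 t=40ms outcome=F: state=OPEN
  event#18 t=42ms outcome=F: state=OPEN
  event#19 t=46ms outcome=S: state=CLOSED
  event#20 t=47ms outcome=F: state=CLOSED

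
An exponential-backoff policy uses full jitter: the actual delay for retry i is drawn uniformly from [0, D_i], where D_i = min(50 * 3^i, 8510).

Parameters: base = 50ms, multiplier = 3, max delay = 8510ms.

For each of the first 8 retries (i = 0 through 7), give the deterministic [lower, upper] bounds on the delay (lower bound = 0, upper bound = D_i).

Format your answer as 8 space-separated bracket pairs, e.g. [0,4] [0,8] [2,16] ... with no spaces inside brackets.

Computing bounds per retry:
  i=0: D_i=min(50*3^0,8510)=50, bounds=[0,50]
  i=1: D_i=min(50*3^1,8510)=150, bounds=[0,150]
  i=2: D_i=min(50*3^2,8510)=450, bounds=[0,450]
  i=3: D_i=min(50*3^3,8510)=1350, bounds=[0,1350]
  i=4: D_i=min(50*3^4,8510)=4050, bounds=[0,4050]
  i=5: D_i=min(50*3^5,8510)=8510, bounds=[0,8510]
  i=6: D_i=min(50*3^6,8510)=8510, bounds=[0,8510]
  i=7: D_i=min(50*3^7,8510)=8510, bounds=[0,8510]

Answer: [0,50] [0,150] [0,450] [0,1350] [0,4050] [0,8510] [0,8510] [0,8510]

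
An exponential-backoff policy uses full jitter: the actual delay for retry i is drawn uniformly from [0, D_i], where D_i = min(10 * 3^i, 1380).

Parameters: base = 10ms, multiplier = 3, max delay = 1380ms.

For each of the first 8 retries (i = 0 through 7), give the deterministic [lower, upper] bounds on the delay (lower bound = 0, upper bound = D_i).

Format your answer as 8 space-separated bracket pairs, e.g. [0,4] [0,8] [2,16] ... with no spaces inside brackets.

Computing bounds per retry:
  i=0: D_i=min(10*3^0,1380)=10, bounds=[0,10]
  i=1: D_i=min(10*3^1,1380)=30, bounds=[0,30]
  i=2: D_i=min(10*3^2,1380)=90, bounds=[0,90]
  i=3: D_i=min(10*3^3,1380)=270, bounds=[0,270]
  i=4: D_i=min(10*3^4,1380)=810, bounds=[0,810]
  i=5: D_i=min(10*3^5,1380)=1380, bounds=[0,1380]
  i=6: D_i=min(10*3^6,1380)=1380, bounds=[0,1380]
  i=7: D_i=min(10*3^7,1380)=1380, bounds=[0,1380]

Answer: [0,10] [0,30] [0,90] [0,270] [0,810] [0,1380] [0,1380] [0,1380]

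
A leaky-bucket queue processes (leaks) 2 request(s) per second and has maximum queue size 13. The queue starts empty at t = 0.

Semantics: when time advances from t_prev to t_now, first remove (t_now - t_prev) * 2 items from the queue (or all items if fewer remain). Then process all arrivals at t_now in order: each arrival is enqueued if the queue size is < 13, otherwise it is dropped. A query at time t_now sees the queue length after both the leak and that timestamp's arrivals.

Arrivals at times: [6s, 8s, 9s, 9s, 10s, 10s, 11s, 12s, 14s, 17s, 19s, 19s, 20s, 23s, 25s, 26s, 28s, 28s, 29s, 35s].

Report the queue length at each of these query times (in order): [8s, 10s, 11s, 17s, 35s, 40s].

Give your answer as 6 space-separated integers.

Answer: 1 2 1 1 1 0

Derivation:
Queue lengths at query times:
  query t=8s: backlog = 1
  query t=10s: backlog = 2
  query t=11s: backlog = 1
  query t=17s: backlog = 1
  query t=35s: backlog = 1
  query t=40s: backlog = 0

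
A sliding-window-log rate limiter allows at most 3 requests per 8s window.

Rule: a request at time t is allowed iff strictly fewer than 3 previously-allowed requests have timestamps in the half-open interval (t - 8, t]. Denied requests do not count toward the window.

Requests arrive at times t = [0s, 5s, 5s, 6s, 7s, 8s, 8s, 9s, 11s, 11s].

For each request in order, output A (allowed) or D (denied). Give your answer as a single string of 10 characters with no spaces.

Tracking allowed requests in the window:
  req#1 t=0s: ALLOW
  req#2 t=5s: ALLOW
  req#3 t=5s: ALLOW
  req#4 t=6s: DENY
  req#5 t=7s: DENY
  req#6 t=8s: ALLOW
  req#7 t=8s: DENY
  req#8 t=9s: DENY
  req#9 t=11s: DENY
  req#10 t=11s: DENY

Answer: AAADDADDDD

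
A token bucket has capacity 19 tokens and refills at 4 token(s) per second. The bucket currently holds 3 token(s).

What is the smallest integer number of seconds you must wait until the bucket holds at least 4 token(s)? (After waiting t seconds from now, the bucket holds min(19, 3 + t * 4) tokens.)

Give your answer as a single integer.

Need 3 + t * 4 >= 4, so t >= 1/4.
Smallest integer t = ceil(1/4) = 1.

Answer: 1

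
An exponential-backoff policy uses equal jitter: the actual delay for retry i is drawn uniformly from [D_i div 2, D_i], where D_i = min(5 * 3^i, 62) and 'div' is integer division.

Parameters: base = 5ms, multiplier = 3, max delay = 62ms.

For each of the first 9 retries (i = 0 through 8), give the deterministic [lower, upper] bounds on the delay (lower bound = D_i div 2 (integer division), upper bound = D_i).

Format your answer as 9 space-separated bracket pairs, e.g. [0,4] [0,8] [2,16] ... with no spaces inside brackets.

Computing bounds per retry:
  i=0: D_i=min(5*3^0,62)=5, bounds=[2,5]
  i=1: D_i=min(5*3^1,62)=15, bounds=[7,15]
  i=2: D_i=min(5*3^2,62)=45, bounds=[22,45]
  i=3: D_i=min(5*3^3,62)=62, bounds=[31,62]
  i=4: D_i=min(5*3^4,62)=62, bounds=[31,62]
  i=5: D_i=min(5*3^5,62)=62, bounds=[31,62]
  i=6: D_i=min(5*3^6,62)=62, bounds=[31,62]
  i=7: D_i=min(5*3^7,62)=62, bounds=[31,62]
  i=8: D_i=min(5*3^8,62)=62, bounds=[31,62]

Answer: [2,5] [7,15] [22,45] [31,62] [31,62] [31,62] [31,62] [31,62] [31,62]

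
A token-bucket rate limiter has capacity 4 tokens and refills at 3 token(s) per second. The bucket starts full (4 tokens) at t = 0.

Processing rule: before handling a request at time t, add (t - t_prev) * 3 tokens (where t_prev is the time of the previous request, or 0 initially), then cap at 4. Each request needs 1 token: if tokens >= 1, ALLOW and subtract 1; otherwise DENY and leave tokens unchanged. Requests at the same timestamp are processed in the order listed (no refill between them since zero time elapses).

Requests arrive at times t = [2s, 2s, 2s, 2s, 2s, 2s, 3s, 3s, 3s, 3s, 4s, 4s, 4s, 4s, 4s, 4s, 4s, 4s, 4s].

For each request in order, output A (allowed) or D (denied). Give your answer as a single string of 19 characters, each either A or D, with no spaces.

Answer: AAAADDAAADAAADDDDDD

Derivation:
Simulating step by step:
  req#1 t=2s: ALLOW
  req#2 t=2s: ALLOW
  req#3 t=2s: ALLOW
  req#4 t=2s: ALLOW
  req#5 t=2s: DENY
  req#6 t=2s: DENY
  req#7 t=3s: ALLOW
  req#8 t=3s: ALLOW
  req#9 t=3s: ALLOW
  req#10 t=3s: DENY
  req#11 t=4s: ALLOW
  req#12 t=4s: ALLOW
  req#13 t=4s: ALLOW
  req#14 t=4s: DENY
  req#15 t=4s: DENY
  req#16 t=4s: DENY
  req#17 t=4s: DENY
  req#18 t=4s: DENY
  req#19 t=4s: DENY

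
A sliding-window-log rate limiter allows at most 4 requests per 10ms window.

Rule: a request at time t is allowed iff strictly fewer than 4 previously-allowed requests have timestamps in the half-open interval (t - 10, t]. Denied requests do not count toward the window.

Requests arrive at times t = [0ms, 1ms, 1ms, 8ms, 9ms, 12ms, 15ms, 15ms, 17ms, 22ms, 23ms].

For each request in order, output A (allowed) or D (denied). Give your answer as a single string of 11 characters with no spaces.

Answer: AAAADAAADAA

Derivation:
Tracking allowed requests in the window:
  req#1 t=0ms: ALLOW
  req#2 t=1ms: ALLOW
  req#3 t=1ms: ALLOW
  req#4 t=8ms: ALLOW
  req#5 t=9ms: DENY
  req#6 t=12ms: ALLOW
  req#7 t=15ms: ALLOW
  req#8 t=15ms: ALLOW
  req#9 t=17ms: DENY
  req#10 t=22ms: ALLOW
  req#11 t=23ms: ALLOW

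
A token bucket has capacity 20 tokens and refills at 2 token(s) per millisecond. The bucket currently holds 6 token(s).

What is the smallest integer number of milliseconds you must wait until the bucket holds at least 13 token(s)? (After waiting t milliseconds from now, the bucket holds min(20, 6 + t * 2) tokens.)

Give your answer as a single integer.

Answer: 4

Derivation:
Need 6 + t * 2 >= 13, so t >= 7/2.
Smallest integer t = ceil(7/2) = 4.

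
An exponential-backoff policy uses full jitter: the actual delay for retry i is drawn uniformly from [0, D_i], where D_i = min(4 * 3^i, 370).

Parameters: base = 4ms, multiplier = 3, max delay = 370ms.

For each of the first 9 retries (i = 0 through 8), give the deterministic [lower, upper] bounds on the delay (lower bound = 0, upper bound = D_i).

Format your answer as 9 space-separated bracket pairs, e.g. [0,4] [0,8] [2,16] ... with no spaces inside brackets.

Computing bounds per retry:
  i=0: D_i=min(4*3^0,370)=4, bounds=[0,4]
  i=1: D_i=min(4*3^1,370)=12, bounds=[0,12]
  i=2: D_i=min(4*3^2,370)=36, bounds=[0,36]
  i=3: D_i=min(4*3^3,370)=108, bounds=[0,108]
  i=4: D_i=min(4*3^4,370)=324, bounds=[0,324]
  i=5: D_i=min(4*3^5,370)=370, bounds=[0,370]
  i=6: D_i=min(4*3^6,370)=370, bounds=[0,370]
  i=7: D_i=min(4*3^7,370)=370, bounds=[0,370]
  i=8: D_i=min(4*3^8,370)=370, bounds=[0,370]

Answer: [0,4] [0,12] [0,36] [0,108] [0,324] [0,370] [0,370] [0,370] [0,370]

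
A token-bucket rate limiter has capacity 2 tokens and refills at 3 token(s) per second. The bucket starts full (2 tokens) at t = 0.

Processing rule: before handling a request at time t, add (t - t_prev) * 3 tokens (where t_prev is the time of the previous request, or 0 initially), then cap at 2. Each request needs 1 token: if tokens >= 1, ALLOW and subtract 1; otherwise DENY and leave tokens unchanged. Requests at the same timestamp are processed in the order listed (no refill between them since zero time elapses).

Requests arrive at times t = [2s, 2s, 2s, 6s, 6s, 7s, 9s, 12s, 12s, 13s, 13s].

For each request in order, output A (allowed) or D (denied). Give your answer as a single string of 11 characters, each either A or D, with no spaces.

Answer: AADAAAAAAAA

Derivation:
Simulating step by step:
  req#1 t=2s: ALLOW
  req#2 t=2s: ALLOW
  req#3 t=2s: DENY
  req#4 t=6s: ALLOW
  req#5 t=6s: ALLOW
  req#6 t=7s: ALLOW
  req#7 t=9s: ALLOW
  req#8 t=12s: ALLOW
  req#9 t=12s: ALLOW
  req#10 t=13s: ALLOW
  req#11 t=13s: ALLOW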